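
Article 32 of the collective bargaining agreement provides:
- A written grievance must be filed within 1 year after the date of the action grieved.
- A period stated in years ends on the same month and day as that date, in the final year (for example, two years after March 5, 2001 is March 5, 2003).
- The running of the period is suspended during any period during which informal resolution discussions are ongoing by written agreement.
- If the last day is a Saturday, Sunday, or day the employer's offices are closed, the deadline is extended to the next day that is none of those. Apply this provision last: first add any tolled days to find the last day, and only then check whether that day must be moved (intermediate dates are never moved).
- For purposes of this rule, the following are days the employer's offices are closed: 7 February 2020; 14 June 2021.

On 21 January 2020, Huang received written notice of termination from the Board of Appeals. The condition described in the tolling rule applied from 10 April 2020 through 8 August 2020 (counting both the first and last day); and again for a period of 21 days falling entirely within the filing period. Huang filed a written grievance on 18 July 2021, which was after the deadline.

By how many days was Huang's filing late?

1 year after 21 January 2020 is January 21, 2021.
From April 10, 2020 through August 8, 2020 inclusive is 121 days; tolling adds 121 days: January 21, 2021 + 121 days = May 22, 2021.
Tolling adds 21 days: May 22, 2021 + 21 days = June 12, 2021.
June 12, 2021 is Saturday; June 13, 2021 is Sunday; June 14, 2021 is a listed holiday. The next qualifying day is June 15, 2021.
The deadline is June 15, 2021; from June 15, 2021 to July 18, 2021 is 33 days.

33 days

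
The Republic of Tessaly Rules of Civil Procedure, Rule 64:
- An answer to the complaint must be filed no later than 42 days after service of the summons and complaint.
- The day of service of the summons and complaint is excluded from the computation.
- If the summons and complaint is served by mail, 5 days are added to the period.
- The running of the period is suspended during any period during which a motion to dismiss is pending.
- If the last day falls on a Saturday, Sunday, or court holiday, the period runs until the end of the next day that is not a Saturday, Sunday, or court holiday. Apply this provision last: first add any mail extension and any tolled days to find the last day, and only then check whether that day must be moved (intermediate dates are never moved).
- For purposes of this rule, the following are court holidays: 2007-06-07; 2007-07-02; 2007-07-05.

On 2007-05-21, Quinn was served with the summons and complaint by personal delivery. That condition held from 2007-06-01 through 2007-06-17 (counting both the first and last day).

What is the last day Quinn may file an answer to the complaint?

42 days after 2007-05-21 is July 2, 2007.
Service was not by mail, so no mail extension applies.
From June 1, 2007 through June 17, 2007 inclusive is 17 days; tolling adds 17 days: July 2, 2007 + 17 days = July 19, 2007.
July 19, 2007 is a Thursday and not a court holiday, so no extension applies.

July 19, 2007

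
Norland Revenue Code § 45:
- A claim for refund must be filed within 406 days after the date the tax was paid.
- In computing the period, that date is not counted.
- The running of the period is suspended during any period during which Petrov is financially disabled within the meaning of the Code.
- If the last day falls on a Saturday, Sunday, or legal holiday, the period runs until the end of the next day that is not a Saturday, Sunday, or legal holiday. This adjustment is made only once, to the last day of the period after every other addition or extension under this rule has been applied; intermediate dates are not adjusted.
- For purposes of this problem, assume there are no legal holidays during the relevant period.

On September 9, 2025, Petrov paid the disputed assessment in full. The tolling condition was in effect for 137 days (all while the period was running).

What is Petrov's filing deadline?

406 days after September 9, 2025 is October 20, 2026.
Tolling adds 137 days: October 20, 2026 + 137 days = March 6, 2027.
March 6, 2027 is Saturday; March 7, 2027 is Sunday. The next qualifying day is March 8, 2027.

March 8, 2027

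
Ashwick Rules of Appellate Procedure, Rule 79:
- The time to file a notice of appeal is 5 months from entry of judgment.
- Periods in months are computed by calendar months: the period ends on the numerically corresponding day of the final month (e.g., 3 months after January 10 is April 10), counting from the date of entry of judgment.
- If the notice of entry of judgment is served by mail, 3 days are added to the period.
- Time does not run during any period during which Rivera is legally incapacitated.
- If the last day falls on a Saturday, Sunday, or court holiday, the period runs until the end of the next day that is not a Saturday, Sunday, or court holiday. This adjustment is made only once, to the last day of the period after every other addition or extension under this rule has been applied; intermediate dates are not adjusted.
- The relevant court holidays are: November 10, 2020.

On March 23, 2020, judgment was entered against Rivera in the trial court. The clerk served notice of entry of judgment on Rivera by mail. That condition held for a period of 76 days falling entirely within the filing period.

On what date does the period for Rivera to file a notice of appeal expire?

November 11, 2020

5 months after March 23, 2020 is August 23, 2020.
Service was by mail, adding 3 days: August 23, 2020 + 3 days = August 26, 2020.
Tolling adds 76 days: August 26, 2020 + 76 days = November 10, 2020.
November 10, 2020 is a listed holiday. The next qualifying day is November 11, 2020.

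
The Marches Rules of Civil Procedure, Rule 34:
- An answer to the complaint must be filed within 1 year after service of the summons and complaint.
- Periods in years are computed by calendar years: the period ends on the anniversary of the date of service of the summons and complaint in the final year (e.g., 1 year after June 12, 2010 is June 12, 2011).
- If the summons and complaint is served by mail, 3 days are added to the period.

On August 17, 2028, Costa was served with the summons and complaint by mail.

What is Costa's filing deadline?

1 year after August 17, 2028 is August 17, 2029.
Service was by mail, adding 3 days: August 17, 2029 + 3 days = August 20, 2029.

August 20, 2029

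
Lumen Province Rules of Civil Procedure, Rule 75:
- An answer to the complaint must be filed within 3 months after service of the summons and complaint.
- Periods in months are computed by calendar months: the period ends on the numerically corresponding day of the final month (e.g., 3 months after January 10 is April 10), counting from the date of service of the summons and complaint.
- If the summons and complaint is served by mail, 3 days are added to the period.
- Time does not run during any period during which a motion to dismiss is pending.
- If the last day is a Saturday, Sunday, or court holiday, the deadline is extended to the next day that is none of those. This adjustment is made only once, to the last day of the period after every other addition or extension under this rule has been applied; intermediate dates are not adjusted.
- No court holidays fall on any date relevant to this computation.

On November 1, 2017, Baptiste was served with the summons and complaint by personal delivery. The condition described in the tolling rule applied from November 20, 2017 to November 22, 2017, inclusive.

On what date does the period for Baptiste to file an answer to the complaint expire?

February 5, 2018

3 months after November 1, 2017 is February 1, 2018.
Service was not by mail, so no mail extension applies.
From November 20, 2017 through November 22, 2017 inclusive is 3 days; tolling adds 3 days: February 1, 2018 + 3 days = February 4, 2018.
February 4, 2018 is Sunday. The next qualifying day is February 5, 2018.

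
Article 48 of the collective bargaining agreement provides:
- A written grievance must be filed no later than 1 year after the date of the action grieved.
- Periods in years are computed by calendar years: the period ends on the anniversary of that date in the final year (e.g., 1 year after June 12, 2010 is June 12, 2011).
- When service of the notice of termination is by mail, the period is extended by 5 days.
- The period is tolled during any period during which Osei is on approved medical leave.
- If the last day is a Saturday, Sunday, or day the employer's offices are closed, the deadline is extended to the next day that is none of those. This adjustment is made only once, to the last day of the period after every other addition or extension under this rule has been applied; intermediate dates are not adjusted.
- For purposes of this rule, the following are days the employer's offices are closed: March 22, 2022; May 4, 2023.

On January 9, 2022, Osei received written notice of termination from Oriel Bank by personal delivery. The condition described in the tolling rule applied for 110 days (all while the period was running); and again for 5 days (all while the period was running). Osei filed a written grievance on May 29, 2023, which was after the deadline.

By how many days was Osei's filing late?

24 days

1 year after January 9, 2022 is January 9, 2023.
Service was not by mail, so no mail extension applies.
Tolling adds 110 days: January 9, 2023 + 110 days = April 29, 2023.
Tolling adds 5 days: April 29, 2023 + 5 days = May 4, 2023.
May 4, 2023 is a listed holiday. The next qualifying day is May 5, 2023.
The deadline is May 5, 2023; from May 5, 2023 to May 29, 2023 is 24 days.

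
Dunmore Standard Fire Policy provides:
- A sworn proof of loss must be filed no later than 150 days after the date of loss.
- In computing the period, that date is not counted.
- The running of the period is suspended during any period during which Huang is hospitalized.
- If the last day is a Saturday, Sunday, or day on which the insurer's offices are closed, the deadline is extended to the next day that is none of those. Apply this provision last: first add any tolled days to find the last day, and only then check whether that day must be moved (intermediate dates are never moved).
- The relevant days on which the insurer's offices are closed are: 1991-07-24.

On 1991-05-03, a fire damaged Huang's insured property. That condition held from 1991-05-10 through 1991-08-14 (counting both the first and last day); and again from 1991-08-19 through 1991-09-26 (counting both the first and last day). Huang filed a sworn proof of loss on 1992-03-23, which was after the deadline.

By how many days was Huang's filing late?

150 days after 1991-05-03 is September 30, 1991.
From May 10, 1991 through August 14, 1991 inclusive is 97 days; tolling adds 97 days: September 30, 1991 + 97 days = January 5, 1992.
From August 19, 1991 through September 26, 1991 inclusive is 39 days; tolling adds 39 days: January 5, 1992 + 39 days = February 13, 1992.
February 13, 1992 is a Thursday and not a day on which the insurer's offices are closed, so no extension applies.
The deadline is February 13, 1992; from February 13, 1992 to March 23, 1992 is 39 days.

39 days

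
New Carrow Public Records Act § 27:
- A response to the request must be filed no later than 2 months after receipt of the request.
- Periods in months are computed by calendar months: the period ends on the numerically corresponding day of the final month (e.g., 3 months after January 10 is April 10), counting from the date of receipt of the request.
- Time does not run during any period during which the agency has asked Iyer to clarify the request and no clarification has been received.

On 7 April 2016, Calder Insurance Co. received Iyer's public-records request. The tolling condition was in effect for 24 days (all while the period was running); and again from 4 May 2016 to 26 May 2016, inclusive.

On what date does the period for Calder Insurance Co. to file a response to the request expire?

July 24, 2016

2 months after 7 April 2016 is June 7, 2016.
Tolling adds 24 days: June 7, 2016 + 24 days = July 1, 2016.
From May 4, 2016 through May 26, 2016 inclusive is 23 days; tolling adds 23 days: July 1, 2016 + 23 days = July 24, 2016.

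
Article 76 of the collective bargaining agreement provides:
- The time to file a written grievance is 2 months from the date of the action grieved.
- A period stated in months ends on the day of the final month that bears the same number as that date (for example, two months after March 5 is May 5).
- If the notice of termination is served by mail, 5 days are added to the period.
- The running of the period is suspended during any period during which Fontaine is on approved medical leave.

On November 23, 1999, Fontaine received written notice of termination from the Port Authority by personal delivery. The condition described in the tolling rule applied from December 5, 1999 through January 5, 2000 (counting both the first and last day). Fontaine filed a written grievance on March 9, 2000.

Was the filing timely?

No

2 months after November 23, 1999 is January 23, 2000.
Service was not by mail, so no mail extension applies.
From December 5, 1999 through January 5, 2000 inclusive is 32 days; tolling adds 32 days: January 23, 2000 + 32 days = February 24, 2000.
The deadline is February 24, 2000; the filing on March 9, 2000 is after that date.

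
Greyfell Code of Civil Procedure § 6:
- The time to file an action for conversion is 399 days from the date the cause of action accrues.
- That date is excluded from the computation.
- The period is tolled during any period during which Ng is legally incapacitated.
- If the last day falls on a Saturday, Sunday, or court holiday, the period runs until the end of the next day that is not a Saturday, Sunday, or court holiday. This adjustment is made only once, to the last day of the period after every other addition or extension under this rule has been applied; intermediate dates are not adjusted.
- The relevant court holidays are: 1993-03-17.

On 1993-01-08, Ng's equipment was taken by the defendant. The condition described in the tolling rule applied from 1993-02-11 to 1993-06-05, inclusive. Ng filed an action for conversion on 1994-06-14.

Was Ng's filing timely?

399 days after 1993-01-08 is February 11, 1994.
From February 11, 1993 through June 5, 1993 inclusive is 115 days; tolling adds 115 days: February 11, 1994 + 115 days = June 6, 1994.
June 6, 1994 is a Monday and not a court holiday, so no extension applies.
The deadline is June 6, 1994; the filing on June 14, 1994 is after that date.

No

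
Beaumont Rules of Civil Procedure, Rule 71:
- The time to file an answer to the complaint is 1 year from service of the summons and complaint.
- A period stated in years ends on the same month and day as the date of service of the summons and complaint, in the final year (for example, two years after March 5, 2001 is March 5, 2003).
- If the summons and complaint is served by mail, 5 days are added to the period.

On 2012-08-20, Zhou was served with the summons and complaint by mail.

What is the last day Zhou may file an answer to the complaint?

1 year after 2012-08-20 is August 20, 2013.
Service was by mail, adding 5 days: August 20, 2013 + 5 days = August 25, 2013.

August 25, 2013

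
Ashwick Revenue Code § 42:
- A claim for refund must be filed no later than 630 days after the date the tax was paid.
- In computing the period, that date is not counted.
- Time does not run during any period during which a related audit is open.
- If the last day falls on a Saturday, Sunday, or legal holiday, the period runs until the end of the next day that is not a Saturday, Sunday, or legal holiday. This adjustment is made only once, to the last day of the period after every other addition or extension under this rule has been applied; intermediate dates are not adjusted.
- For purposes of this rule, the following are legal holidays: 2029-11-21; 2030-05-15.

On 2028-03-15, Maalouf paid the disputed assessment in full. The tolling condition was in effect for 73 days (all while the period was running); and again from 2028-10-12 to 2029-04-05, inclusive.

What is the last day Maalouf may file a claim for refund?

August 12, 2030

630 days after 2028-03-15 is December 5, 2029.
Tolling adds 73 days: December 5, 2029 + 73 days = February 16, 2030.
From October 12, 2028 through April 5, 2029 inclusive is 176 days; tolling adds 176 days: February 16, 2030 + 176 days = August 11, 2030.
August 11, 2030 is Sunday. The next qualifying day is August 12, 2030.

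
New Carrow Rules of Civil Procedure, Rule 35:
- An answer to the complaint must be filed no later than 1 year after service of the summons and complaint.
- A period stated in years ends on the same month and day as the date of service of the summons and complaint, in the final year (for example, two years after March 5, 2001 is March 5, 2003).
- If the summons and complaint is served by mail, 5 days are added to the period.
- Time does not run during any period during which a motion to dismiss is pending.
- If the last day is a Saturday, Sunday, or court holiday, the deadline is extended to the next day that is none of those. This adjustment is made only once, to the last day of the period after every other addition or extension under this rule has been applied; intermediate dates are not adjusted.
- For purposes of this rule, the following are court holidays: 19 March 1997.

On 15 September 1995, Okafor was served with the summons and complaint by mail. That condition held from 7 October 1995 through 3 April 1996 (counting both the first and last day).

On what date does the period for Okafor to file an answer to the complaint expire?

March 20, 1997

1 year after 15 September 1995 is September 15, 1996.
Service was by mail, adding 5 days: September 15, 1996 + 5 days = September 20, 1996.
From October 7, 1995 through April 3, 1996 inclusive is 180 days; tolling adds 180 days: September 20, 1996 + 180 days = March 19, 1997.
March 19, 1997 is a listed holiday. The next qualifying day is March 20, 1997.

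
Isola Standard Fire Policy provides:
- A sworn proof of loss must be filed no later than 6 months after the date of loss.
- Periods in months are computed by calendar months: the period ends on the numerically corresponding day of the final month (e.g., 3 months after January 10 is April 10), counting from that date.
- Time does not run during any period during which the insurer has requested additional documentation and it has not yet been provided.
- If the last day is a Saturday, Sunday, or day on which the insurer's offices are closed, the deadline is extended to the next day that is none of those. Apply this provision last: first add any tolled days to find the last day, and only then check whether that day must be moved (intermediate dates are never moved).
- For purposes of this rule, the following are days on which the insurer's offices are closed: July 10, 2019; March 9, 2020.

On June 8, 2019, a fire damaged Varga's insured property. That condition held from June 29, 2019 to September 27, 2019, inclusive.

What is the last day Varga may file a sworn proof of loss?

March 10, 2020

6 months after June 8, 2019 is December 8, 2019.
From June 29, 2019 through September 27, 2019 inclusive is 91 days; tolling adds 91 days: December 8, 2019 + 91 days = March 8, 2020.
March 8, 2020 is Sunday; March 9, 2020 is a listed holiday. The next qualifying day is March 10, 2020.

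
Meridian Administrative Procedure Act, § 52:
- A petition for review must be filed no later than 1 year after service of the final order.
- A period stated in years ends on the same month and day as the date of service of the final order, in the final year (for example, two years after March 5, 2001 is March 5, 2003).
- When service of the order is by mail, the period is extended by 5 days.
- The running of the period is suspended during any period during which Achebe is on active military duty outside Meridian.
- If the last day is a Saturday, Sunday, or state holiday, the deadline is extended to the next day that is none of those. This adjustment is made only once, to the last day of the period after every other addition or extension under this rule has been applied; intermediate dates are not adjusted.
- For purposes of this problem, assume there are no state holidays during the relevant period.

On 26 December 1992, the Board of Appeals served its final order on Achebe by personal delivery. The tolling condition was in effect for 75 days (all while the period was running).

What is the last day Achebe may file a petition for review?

1 year after 26 December 1992 is December 26, 1993.
Service was not by mail, so no mail extension applies.
Tolling adds 75 days: December 26, 1993 + 75 days = March 11, 1994.
March 11, 1994 is a Friday and not a state holiday, so no extension applies.

March 11, 1994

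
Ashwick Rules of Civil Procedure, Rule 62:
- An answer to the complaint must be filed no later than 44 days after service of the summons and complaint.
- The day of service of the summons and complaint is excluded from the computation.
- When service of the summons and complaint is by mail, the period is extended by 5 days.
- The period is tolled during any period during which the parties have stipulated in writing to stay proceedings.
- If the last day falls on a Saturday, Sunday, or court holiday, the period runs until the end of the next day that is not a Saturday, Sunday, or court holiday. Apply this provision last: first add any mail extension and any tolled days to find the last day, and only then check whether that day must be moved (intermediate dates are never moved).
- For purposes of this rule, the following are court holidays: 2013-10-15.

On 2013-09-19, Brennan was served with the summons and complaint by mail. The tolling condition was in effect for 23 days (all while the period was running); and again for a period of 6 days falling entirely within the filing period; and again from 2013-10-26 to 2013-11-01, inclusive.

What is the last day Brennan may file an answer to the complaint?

44 days after 2013-09-19 is November 2, 2013.
Service was by mail, adding 5 days: November 2, 2013 + 5 days = November 7, 2013.
Tolling adds 23 days: November 7, 2013 + 23 days = November 30, 2013.
Tolling adds 6 days: November 30, 2013 + 6 days = December 6, 2013.
From October 26, 2013 through November 1, 2013 inclusive is 7 days; tolling adds 7 days: December 6, 2013 + 7 days = December 13, 2013.
December 13, 2013 is a Friday and not a court holiday, so no extension applies.

December 13, 2013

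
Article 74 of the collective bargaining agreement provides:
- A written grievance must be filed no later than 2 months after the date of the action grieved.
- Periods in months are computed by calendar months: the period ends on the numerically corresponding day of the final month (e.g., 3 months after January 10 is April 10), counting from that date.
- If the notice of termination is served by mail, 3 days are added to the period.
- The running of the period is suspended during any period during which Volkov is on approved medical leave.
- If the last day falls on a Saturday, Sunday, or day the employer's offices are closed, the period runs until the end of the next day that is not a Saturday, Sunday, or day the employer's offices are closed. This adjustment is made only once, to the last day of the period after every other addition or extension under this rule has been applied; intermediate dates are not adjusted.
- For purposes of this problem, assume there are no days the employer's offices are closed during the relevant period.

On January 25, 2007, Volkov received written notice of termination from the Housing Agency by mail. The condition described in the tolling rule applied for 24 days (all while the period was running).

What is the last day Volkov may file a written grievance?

April 23, 2007

2 months after January 25, 2007 is March 25, 2007.
Service was by mail, adding 3 days: March 25, 2007 + 3 days = March 28, 2007.
Tolling adds 24 days: March 28, 2007 + 24 days = April 21, 2007.
April 21, 2007 is Saturday; April 22, 2007 is Sunday. The next qualifying day is April 23, 2007.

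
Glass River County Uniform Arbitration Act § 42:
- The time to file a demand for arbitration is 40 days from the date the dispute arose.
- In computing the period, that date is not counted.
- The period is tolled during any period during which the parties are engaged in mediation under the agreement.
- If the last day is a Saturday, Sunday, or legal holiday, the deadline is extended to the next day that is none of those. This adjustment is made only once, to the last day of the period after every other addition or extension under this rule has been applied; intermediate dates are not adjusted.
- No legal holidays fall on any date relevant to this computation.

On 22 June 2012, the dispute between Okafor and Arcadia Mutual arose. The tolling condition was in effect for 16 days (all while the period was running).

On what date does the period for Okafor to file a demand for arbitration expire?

40 days after 22 June 2012 is August 1, 2012.
Tolling adds 16 days: August 1, 2012 + 16 days = August 17, 2012.
August 17, 2012 is a Friday and not a legal holiday, so no extension applies.

August 17, 2012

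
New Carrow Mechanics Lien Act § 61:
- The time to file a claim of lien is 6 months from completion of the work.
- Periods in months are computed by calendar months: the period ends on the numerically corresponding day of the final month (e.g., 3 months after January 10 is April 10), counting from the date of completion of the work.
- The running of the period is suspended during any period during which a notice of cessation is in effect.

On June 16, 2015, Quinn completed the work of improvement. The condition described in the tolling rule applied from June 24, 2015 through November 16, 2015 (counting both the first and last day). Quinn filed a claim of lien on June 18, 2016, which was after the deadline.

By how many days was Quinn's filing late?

6 months after June 16, 2015 is December 16, 2015.
From June 24, 2015 through November 16, 2015 inclusive is 146 days; tolling adds 146 days: December 16, 2015 + 146 days = May 10, 2016.
The deadline is May 10, 2016; from May 10, 2016 to June 18, 2016 is 39 days.

39 days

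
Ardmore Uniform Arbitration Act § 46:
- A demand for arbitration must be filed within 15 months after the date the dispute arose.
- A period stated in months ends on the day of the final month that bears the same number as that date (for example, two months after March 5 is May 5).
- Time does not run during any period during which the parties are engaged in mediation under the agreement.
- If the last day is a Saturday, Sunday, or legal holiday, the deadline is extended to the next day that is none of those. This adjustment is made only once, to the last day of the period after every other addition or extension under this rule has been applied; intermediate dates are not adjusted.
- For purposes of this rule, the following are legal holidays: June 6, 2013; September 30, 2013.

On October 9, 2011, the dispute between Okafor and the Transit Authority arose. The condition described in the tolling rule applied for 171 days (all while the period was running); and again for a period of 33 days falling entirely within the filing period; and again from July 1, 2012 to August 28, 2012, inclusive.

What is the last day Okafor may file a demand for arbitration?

October 1, 2013

15 months after October 9, 2011 is January 9, 2013.
Tolling adds 171 days: January 9, 2013 + 171 days = June 29, 2013.
Tolling adds 33 days: June 29, 2013 + 33 days = August 1, 2013.
From July 1, 2012 through August 28, 2012 inclusive is 59 days; tolling adds 59 days: August 1, 2013 + 59 days = September 29, 2013.
September 29, 2013 is Sunday; September 30, 2013 is a listed holiday. The next qualifying day is October 1, 2013.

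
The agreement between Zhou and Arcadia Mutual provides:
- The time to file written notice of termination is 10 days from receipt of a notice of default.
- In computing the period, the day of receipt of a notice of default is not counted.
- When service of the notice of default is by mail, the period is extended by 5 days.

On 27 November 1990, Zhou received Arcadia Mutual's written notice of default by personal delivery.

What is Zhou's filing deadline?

10 days after 27 November 1990 is December 7, 1990.
Service was not by mail, so no mail extension applies.

December 7, 1990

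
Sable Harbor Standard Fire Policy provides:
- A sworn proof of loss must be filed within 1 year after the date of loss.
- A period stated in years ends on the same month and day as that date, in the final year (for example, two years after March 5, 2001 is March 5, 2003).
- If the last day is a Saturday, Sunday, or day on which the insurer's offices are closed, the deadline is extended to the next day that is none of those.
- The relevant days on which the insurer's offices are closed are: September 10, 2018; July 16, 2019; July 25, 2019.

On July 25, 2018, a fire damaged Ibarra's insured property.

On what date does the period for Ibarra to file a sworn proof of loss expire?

July 26, 2019

1 year after July 25, 2018 is July 25, 2019.
July 25, 2019 is a listed holiday. The next qualifying day is July 26, 2019.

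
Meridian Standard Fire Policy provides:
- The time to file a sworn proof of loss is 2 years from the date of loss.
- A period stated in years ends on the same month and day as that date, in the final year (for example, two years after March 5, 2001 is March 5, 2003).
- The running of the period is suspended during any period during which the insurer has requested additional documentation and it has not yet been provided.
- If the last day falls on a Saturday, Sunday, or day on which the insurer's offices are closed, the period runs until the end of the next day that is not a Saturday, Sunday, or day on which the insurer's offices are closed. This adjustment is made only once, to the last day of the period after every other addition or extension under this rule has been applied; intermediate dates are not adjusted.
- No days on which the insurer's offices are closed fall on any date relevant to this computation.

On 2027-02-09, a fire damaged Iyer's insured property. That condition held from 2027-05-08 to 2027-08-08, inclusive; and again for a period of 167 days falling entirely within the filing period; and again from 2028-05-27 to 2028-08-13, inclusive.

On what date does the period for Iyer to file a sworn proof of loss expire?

2 years after 2027-02-09 is February 9, 2029.
From May 8, 2027 through August 8, 2027 inclusive is 93 days; tolling adds 93 days: February 9, 2029 + 93 days = May 13, 2029.
Tolling adds 167 days: May 13, 2029 + 167 days = October 27, 2029.
From May 27, 2028 through August 13, 2028 inclusive is 79 days; tolling adds 79 days: October 27, 2029 + 79 days = January 14, 2030.
January 14, 2030 is a Monday and not a day on which the insurer's offices are closed, so no extension applies.

January 14, 2030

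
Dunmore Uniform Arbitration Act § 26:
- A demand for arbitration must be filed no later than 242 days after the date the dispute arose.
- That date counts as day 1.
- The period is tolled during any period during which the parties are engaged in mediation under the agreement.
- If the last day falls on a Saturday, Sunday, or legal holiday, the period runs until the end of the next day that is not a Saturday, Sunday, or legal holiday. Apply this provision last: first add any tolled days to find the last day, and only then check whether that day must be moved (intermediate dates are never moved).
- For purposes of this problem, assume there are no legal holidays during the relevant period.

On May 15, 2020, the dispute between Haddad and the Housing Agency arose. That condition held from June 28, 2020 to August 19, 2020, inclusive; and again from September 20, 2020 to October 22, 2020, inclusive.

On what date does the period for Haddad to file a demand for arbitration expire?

Counting May 15, 2020 as day 1, day 242 is January 11, 2021.
From June 28, 2020 through August 19, 2020 inclusive is 53 days; tolling adds 53 days: January 11, 2021 + 53 days = March 5, 2021.
From September 20, 2020 through October 22, 2020 inclusive is 33 days; tolling adds 33 days: March 5, 2021 + 33 days = April 7, 2021.
April 7, 2021 is a Wednesday and not a legal holiday, so no extension applies.

April 7, 2021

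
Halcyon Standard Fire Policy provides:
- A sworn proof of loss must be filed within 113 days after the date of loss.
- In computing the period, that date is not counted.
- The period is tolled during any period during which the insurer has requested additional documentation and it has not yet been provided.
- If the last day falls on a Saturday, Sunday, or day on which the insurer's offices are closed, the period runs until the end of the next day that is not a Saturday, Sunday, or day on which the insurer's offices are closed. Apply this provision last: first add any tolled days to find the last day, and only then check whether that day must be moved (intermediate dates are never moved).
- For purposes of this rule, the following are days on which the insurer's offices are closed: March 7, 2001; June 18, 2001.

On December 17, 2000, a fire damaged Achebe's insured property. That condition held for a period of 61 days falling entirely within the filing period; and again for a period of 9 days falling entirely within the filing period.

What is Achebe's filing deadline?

113 days after December 17, 2000 is April 9, 2001.
Tolling adds 61 days: April 9, 2001 + 61 days = June 9, 2001.
Tolling adds 9 days: June 9, 2001 + 9 days = June 18, 2001.
June 18, 2001 is a listed holiday. The next qualifying day is June 19, 2001.

June 19, 2001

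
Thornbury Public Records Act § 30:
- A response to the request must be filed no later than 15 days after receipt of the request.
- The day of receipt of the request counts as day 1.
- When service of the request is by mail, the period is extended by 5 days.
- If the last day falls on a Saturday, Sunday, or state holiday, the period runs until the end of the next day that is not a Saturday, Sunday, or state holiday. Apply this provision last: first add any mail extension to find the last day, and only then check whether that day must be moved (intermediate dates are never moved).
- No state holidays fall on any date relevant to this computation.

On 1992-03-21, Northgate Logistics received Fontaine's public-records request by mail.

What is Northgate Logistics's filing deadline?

April 9, 1992

Counting 1992-03-21 as day 1, day 15 is April 4, 1992.
Service was by mail, adding 5 days: April 4, 1992 + 5 days = April 9, 1992.
April 9, 1992 is a Thursday and not a state holiday, so no extension applies.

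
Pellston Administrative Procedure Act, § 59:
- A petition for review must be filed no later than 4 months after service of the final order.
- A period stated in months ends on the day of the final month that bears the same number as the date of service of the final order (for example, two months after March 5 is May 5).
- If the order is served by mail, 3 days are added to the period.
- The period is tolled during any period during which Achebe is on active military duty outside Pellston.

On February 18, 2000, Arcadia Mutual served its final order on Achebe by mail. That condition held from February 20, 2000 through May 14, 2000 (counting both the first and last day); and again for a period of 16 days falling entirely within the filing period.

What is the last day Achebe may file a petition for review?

4 months after February 18, 2000 is June 18, 2000.
Service was by mail, adding 3 days: June 18, 2000 + 3 days = June 21, 2000.
From February 20, 2000 through May 14, 2000 inclusive is 85 days; tolling adds 85 days: June 21, 2000 + 85 days = September 14, 2000.
Tolling adds 16 days: September 14, 2000 + 16 days = September 30, 2000.

September 30, 2000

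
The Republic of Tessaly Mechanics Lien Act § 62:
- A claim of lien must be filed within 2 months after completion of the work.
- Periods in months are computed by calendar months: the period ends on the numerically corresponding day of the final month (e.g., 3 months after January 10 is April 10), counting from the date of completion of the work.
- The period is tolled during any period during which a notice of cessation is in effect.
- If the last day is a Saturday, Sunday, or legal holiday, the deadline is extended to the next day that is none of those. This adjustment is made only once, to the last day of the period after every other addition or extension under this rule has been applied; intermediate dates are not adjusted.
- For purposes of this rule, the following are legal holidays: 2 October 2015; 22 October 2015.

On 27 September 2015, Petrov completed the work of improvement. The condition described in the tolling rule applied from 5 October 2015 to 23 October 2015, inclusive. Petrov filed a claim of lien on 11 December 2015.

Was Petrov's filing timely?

Yes

2 months after 27 September 2015 is November 27, 2015.
From October 5, 2015 through October 23, 2015 inclusive is 19 days; tolling adds 19 days: November 27, 2015 + 19 days = December 16, 2015.
December 16, 2015 is a Wednesday and not a legal holiday, so no extension applies.
The deadline is December 16, 2015; the filing on December 11, 2015 is on or before that date.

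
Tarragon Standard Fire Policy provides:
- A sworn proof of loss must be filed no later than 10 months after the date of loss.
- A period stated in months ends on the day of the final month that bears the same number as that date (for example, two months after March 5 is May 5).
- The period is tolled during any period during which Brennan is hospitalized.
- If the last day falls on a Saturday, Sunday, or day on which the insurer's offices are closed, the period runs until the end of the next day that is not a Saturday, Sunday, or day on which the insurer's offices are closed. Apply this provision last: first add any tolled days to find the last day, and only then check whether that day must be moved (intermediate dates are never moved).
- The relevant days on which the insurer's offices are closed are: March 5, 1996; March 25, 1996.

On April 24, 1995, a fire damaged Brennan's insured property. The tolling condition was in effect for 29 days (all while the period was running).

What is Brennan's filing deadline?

10 months after April 24, 1995 is February 24, 1996.
Tolling adds 29 days: February 24, 1996 + 29 days = March 24, 1996.
March 24, 1996 is Sunday; March 25, 1996 is a listed holiday. The next qualifying day is March 26, 1996.

March 26, 1996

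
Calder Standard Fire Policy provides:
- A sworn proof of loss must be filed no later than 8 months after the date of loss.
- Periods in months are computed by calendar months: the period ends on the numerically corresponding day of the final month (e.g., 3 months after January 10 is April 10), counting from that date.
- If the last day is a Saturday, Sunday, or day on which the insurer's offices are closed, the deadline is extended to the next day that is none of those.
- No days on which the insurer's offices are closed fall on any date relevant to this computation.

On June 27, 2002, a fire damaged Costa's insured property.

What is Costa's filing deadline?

February 27, 2003

8 months after June 27, 2002 is February 27, 2003.
February 27, 2003 is a Thursday and not a day on which the insurer's offices are closed, so no extension applies.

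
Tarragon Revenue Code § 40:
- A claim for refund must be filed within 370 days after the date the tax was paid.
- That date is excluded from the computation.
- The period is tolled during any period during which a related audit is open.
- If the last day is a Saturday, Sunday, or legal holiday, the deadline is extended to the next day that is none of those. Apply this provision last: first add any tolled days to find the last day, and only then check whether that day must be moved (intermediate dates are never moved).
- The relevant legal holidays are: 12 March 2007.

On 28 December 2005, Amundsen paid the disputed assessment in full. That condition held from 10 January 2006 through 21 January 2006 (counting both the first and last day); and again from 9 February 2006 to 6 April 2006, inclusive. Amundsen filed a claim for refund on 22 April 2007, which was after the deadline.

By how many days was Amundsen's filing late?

40 days

370 days after 28 December 2005 is January 2, 2007.
From January 10, 2006 through January 21, 2006 inclusive is 12 days; tolling adds 12 days: January 2, 2007 + 12 days = January 14, 2007.
From February 9, 2006 through April 6, 2006 inclusive is 57 days; tolling adds 57 days: January 14, 2007 + 57 days = March 12, 2007.
March 12, 2007 is a listed holiday. The next qualifying day is March 13, 2007.
The deadline is March 13, 2007; from March 13, 2007 to April 22, 2007 is 40 days.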